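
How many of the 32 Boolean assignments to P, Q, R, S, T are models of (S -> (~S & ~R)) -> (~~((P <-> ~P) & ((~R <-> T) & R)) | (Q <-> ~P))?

24

Initial set: {T ((S -> (~S & ~R)) -> (~~((P <-> ~P) & ((~R <-> T) & R)) | (Q <-> ~P)))}.
T ((S -> (~S & ~R)) -> (~~((P <-> ~P) & ((~R <-> T) & R)) | (Q <-> ~P))): β-rule — branch into F (S -> (~S & ~R))  //  T (~~((P <-> ~P) & ((~R <-> T) & R)) | (Q <-> ~P)).
  branch 1 (add F (S -> (~S & ~R))):
    F (S -> (~S & ~R)): α-rule — add T S, F (~S & ~R).
    F (~S & ~R): β-rule — branch into F ~S  //  F ~R.
      branch 1.1 (add F ~S):
        ○ open, literals {S=1}.
      branch 1.2 (add F ~R):
        ○ open, literals {R=1, S=1}.
  branch 2 (add T (~~((P <-> ~P) & ((~R <-> T) & R)) | (Q <-> ~P))):
    T (~~((P <-> ~P) & ((~R <-> T) & R)) | (Q <-> ~P)): β-rule — branch into T ~~((P <-> ~P) & ((~R <-> T) & R))  //  T (Q <-> ~P).
      branch 2.1 (add T ~~((P <-> ~P) & ((~R <-> T) & R))):
        T ~~((P <-> ~P) & ((~R <-> T) & R)): drop double negation, giving T ((P <-> ~P) & ((~R <-> T) & R)).
        T ((P <-> ~P) & ((~R <-> T) & R)): α-rule — add T (P <-> ~P), T ((~R <-> T) & R).
        T ((~R <-> T) & R): α-rule — add T (~R <-> T), T R.
        T (P <-> ~P): β-rule — branch into T P, T ~P  //  F P, F ~P.
          branch 2.1.1 (add T P, T ~P):
            × closes — contains both P and ~P.
          branch 2.1.2 (add F P, F ~P):
            × closes — contains both P and ~P.
      branch 2.2 (add T (Q <-> ~P)):
        T (Q <-> ~P): β-rule — branch into T Q, T ~P  //  F Q, F ~P.
          branch 2.2.1 (add T Q, T ~P):
            ○ open, literals {P=0, Q=1}.
          branch 2.2.2 (add F Q, F ~P):
            ○ open, literals {P=1, Q=0}.
2 branches closed, 4 open.
Each open branch fixes some atoms; the unmentioned ones are free. Counting distinct full assignments: branch {S=1} (P, Q, R, T) contributes 16 new; branch {R=1, S=1} (P, Q, T) contributes 0 new; branch {P=0, Q=1} (R, S, T) contributes 4 new; branch {P=1, Q=0} (R, S, T) contributes 4 new. Total: 24.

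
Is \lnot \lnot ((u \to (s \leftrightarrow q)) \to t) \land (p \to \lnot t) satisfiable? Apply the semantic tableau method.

Initial set: {(\lnot \lnot ((u \to (s \leftrightarrow q)) \to t) \land (p \to \lnot t))}.
(\lnot \lnot ((u \to (s \leftrightarrow q)) \to t) \land (p \to \lnot t)): α-rule — add \lnot \lnot ((u \to (s \leftrightarrow q)) \to t), (p \to \lnot t).
\lnot \lnot ((u \to (s \leftrightarrow q)) \to t): drop double negation, giving ((u \to (s \leftrightarrow q)) \to t).
(p \to \lnot t): β-rule — branch into \lnot p  //  \lnot t.
  branch 1 (add \lnot p):
    ((u \to (s \leftrightarrow q)) \to t): β-rule — branch into \lnot (u \to (s \leftrightarrow q))  //  t.
      branch 1.1 (add \lnot (u \to (s \leftrightarrow q))):
        \lnot (u \to (s \leftrightarrow q)): α-rule — add u, \lnot (s \leftrightarrow q).
        \lnot (s \leftrightarrow q): β-rule — branch into s, \lnot q  //  \lnot s, q.
          branch 1.1.1 (add s, \lnot q):
            ○ open, literals {p=F, q=F, s=T, u=T}.
          branch 1.1.2 (add \lnot s, q):
            ○ open, literals {p=F, q=T, s=F, u=T}.
      branch 1.2 (add t):
        ○ open, literals {p=F, t=T}.
  branch 2 (add \lnot t):
    ((u \to (s \leftrightarrow q)) \to t): β-rule — branch into \lnot (u \to (s \leftrightarrow q))  //  t.
      branch 2.1 (add \lnot (u \to (s \leftrightarrow q))):
        \lnot (u \to (s \leftrightarrow q)): α-rule — add u, \lnot (s \leftrightarrow q).
        \lnot (s \leftrightarrow q): β-rule — branch into s, \lnot q  //  \lnot s, q.
          branch 2.1.1 (add s, \lnot q):
            ○ open, literals {q=F, s=T, t=F, u=T}.
          branch 2.1.2 (add \lnot s, q):
            ○ open, literals {q=T, s=F, t=F, u=T}.
      branch 2.2 (add t):
        × closes — contains both t and \lnot t.
1 branch closed, 5 open.
An open branch gives a satisfying assignment: p=F, q=F, s=T, u=T.

Satisfiable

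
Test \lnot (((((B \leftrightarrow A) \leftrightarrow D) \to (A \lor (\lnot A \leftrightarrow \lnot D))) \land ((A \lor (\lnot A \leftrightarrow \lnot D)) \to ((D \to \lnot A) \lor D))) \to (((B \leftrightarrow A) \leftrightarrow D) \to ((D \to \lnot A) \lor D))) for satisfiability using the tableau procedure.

Initial set: {\lnot (((((B \leftrightarrow A) \leftrightarrow D) \to (A \lor (\lnot A \leftrightarrow \lnot D))) \land ((A \lor (\lnot A \leftrightarrow \lnot D)) \to ((D \to \lnot A) \lor D))) \to (((B \leftrightarrow A) \leftrightarrow D) \to ((D \to \lnot A) \lor D)))}.
\lnot (((((B \leftrightarrow A) \leftrightarrow D) \to (A \lor (\lnot A \leftrightarrow \lnot D))) \land ((A \lor (\lnot A \leftrightarrow \lnot D)) \to ((D \to \lnot A) \lor D))) \to (((B \leftrightarrow A) \leftrightarrow D) \to ((D \to \lnot A) \lor D))): α-rule — add ((((B \leftrightarrow A) \leftrightarrow D) \to (A \lor (\lnot A \leftrightarrow \lnot D))) \land ((A \lor (\lnot A \leftrightarrow \lnot D)) \to ((D \to \lnot A) \lor D))), \lnot (((B \leftrightarrow A) \leftrightarrow D) \to ((D \to \lnot A) \lor D)).
((((B \leftrightarrow A) \leftrightarrow D) \to (A \lor (\lnot A \leftrightarrow \lnot D))) \land ((A \lor (\lnot A \leftrightarrow \lnot D)) \to ((D \to \lnot A) \lor D))): α-rule — add (((B \leftrightarrow A) \leftrightarrow D) \to (A \lor (\lnot A \leftrightarrow \lnot D))), ((A \lor (\lnot A \leftrightarrow \lnot D)) \to ((D \to \lnot A) \lor D)).
\lnot (((B \leftrightarrow A) \leftrightarrow D) \to ((D \to \lnot A) \lor D)): α-rule — add ((B \leftrightarrow A) \leftrightarrow D), \lnot ((D \to \lnot A) \lor D).
\lnot ((D \to \lnot A) \lor D): α-rule — add \lnot (D \to \lnot A), \lnot D.
\lnot (D \to \lnot A): α-rule — add D, \lnot \lnot A.
× closes — contains both D and \lnot D.
All 1 branch closes.
Every branch closed; the formula is unsatisfiable.

Unsatisfiable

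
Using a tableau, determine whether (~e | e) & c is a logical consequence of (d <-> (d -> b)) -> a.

Initial set: {T ((d <-> (d -> b)) -> a); F ((~e | e) & c)}.
T ((d <-> (d -> b)) -> a): β-rule — branch into F (d <-> (d -> b))  //  T a.
  branch 1 (add F (d <-> (d -> b))):
    F ((~e | e) & c): β-rule — branch into F (~e | e)  //  F c.
      branch 1.1 (add F (~e | e)):
        F (~e | e): α-rule — add F ~e, F e.
        × closes — contains both e and ~e.
      branch 1.2 (add F c):
        F (d <-> (d -> b)): β-rule — branch into T d, F (d -> b)  //  F d, T (d -> b).
          branch 1.2.1 (add T d, F (d -> b)):
            F (d -> b): α-rule — add T d, F b.
            ○ open, literals {b=F, c=F, d=T}.
          branch 1.2.2 (add F d, T (d -> b)):
            T (d -> b): β-rule — branch into F d  //  T b.
              branch 1.2.2.1 (add F d):
                ○ open, literals {c=F, d=F}.
              branch 1.2.2.2 (add T b):
                ○ open, literals {b=T, c=F, d=F}.
  branch 2 (add T a):
    F ((~e | e) & c): β-rule — branch into F (~e | e)  //  F c.
      branch 2.1 (add F (~e | e)):
        F (~e | e): α-rule — add F ~e, F e.
        × closes — contains both e and ~e.
      branch 2.2 (add F c):
        ○ open, literals {a=T, c=F}.
2 branches closed, 4 open.
An open branch gives a countermodel: b=F, c=F, d=T (unmentioned atoms arbitrary); the premises hold there but the conclusion fails.

No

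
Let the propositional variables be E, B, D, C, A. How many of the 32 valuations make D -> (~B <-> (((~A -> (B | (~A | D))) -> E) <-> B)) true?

24

Initial set: {(D -> (~B <-> (((~A -> (B | (~A | D))) -> E) <-> B)))}.
(D -> (~B <-> (((~A -> (B | (~A | D))) -> E) <-> B))): β-rule — branch into ~D  //  (~B <-> (((~A -> (B | (~A | D))) -> E) <-> B)).
  branch 1 (add ~D):
    ○ open, literals {D=F}.
  branch 2 (add (~B <-> (((~A -> (B | (~A | D))) -> E) <-> B))):
    (~B <-> (((~A -> (B | (~A | D))) -> E) <-> B)): β-rule — branch into ~B, (((~A -> (B | (~A | D))) -> E) <-> B)  //  ~~B, ~(((~A -> (B | (~A | D))) -> E) <-> B).
      branch 2.1 (add ~B, (((~A -> (B | (~A | D))) -> E) <-> B)):
        (((~A -> (B | (~A | D))) -> E) <-> B): β-rule — branch into ((~A -> (B | (~A | D))) -> E), B  //  ~((~A -> (B | (~A | D))) -> E), ~B.
          branch 2.1.1 (add ((~A -> (B | (~A | D))) -> E), B):
            × closes — contains both B and ~B.
          branch 2.1.2 (add ~((~A -> (B | (~A | D))) -> E), ~B):
            ~((~A -> (B | (~A | D))) -> E): α-rule — add (~A -> (B | (~A | D))), ~E.
            (~A -> (B | (~A | D))): β-rule — branch into ~~A  //  (B | (~A | D)).
              branch 2.1.2.1 (add ~~A):
                ○ open, literals {A=T, B=F, E=F}.
              branch 2.1.2.2 (add (B | (~A | D))):
                (B | (~A | D)): β-rule — branch into B  //  (~A | D).
                  branch 2.1.2.2.1 (add B):
                    × closes — contains both B and ~B.
                  branch 2.1.2.2.2 (add (~A | D)):
                    (~A | D): β-rule — branch into ~A  //  D.
                      branch 2.1.2.2.2.1 (add ~A):
                        ○ open, literals {A=F, B=F, E=F}.
                      branch 2.1.2.2.2.2 (add D):
                        ○ open, literals {B=F, D=T, E=F}.
      branch 2.2 (add ~~B, ~(((~A -> (B | (~A | D))) -> E) <-> B)):
        ~(((~A -> (B | (~A | D))) -> E) <-> B): β-rule — branch into ((~A -> (B | (~A | D))) -> E), ~B  //  ~((~A -> (B | (~A | D))) -> E), B.
          branch 2.2.1 (add ((~A -> (B | (~A | D))) -> E), ~B):
            × closes — contains both B and ~B.
          branch 2.2.2 (add ~((~A -> (B | (~A | D))) -> E), B):
            ~((~A -> (B | (~A | D))) -> E): α-rule — add (~A -> (B | (~A | D))), ~E.
            (~A -> (B | (~A | D))): β-rule — branch into ~~A  //  (B | (~A | D)).
              branch 2.2.2.1 (add ~~A):
                ○ open, literals {A=T, B=T, E=F}.
              branch 2.2.2.2 (add (B | (~A | D))):
                (B | (~A | D)): β-rule — branch into B  //  (~A | D).
                  branch 2.2.2.2.1 (add B):
                    ○ open, literals {B=T, E=F}.
                  branch 2.2.2.2.2 (add (~A | D)):
                    (~A | D): β-rule — branch into ~A  //  D.
                      branch 2.2.2.2.2.1 (add ~A):
                        ○ open, literals {A=F, B=T, E=F}.
                      branch 2.2.2.2.2.2 (add D):
                        ○ open, literals {B=T, D=T, E=F}.
3 branches closed, 8 open.
Each open branch fixes some atoms; the unmentioned ones are free. Counting distinct full assignments: branch {D=F} (E, B, C, A) contributes 16 new; branch {A=T, B=F, E=F} (D, C) contributes 2 new; branch {A=F, B=F, E=F} (D, C) contributes 2 new; branch {B=F, D=T, E=F} (C, A) contributes 0 new; branch {A=T, B=T, E=F} (D, C) contributes 2 new; branch {B=T, E=F} (D, C, A) contributes 2 new; branch {A=F, B=T, E=F} (D, C) contributes 0 new; branch {B=T, D=T, E=F} (C, A) contributes 0 new. Total: 24.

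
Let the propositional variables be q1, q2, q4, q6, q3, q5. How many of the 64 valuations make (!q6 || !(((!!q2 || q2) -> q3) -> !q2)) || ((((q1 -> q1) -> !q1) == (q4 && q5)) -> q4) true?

Initial set: {T ((!q6 || !(((!!q2 || q2) -> q3) -> !q2)) || ((((q1 -> q1) -> !q1) == (q4 && q5)) -> q4))}.
T ((!q6 || !(((!!q2 || q2) -> q3) -> !q2)) || ((((q1 -> q1) -> !q1) == (q4 && q5)) -> q4)): β-rule — branch into T (!q6 || !(((!!q2 || q2) -> q3) -> !q2))  //  T ((((q1 -> q1) -> !q1) == (q4 && q5)) -> q4).
  branch 1 (add T (!q6 || !(((!!q2 || q2) -> q3) -> !q2))):
    T (!q6 || !(((!!q2 || q2) -> q3) -> !q2)): β-rule — branch into T !q6  //  T !(((!!q2 || q2) -> q3) -> !q2).
      branch 1.1 (add T !q6):
        ○ open, literals {q6=F}.
      branch 1.2 (add T !(((!!q2 || q2) -> q3) -> !q2)):
        T !(((!!q2 || q2) -> q3) -> !q2): α-rule — add T ((!!q2 || q2) -> q3), F !q2.
        T ((!!q2 || q2) -> q3): β-rule — branch into F (!!q2 || q2)  //  T q3.
          branch 1.2.1 (add F (!!q2 || q2)):
            F (!!q2 || q2): α-rule — add F !!q2, F q2.
            × closes — contains both q2 and !q2.
          branch 1.2.2 (add T q3):
            ○ open, literals {q2=T, q3=T}.
  branch 2 (add T ((((q1 -> q1) -> !q1) == (q4 && q5)) -> q4)):
    T ((((q1 -> q1) -> !q1) == (q4 && q5)) -> q4): β-rule — branch into F (((q1 -> q1) -> !q1) == (q4 && q5))  //  T q4.
      branch 2.1 (add F (((q1 -> q1) -> !q1) == (q4 && q5))):
        F (((q1 -> q1) -> !q1) == (q4 && q5)): β-rule — branch into T ((q1 -> q1) -> !q1), F (q4 && q5)  //  F ((q1 -> q1) -> !q1), T (q4 && q5).
          branch 2.1.1 (add T ((q1 -> q1) -> !q1), F (q4 && q5)):
            T ((q1 -> q1) -> !q1): β-rule — branch into F (q1 -> q1)  //  T !q1.
              branch 2.1.1.1 (add F (q1 -> q1)):
                F (q1 -> q1): α-rule — add T q1, F q1.
                × closes — contains both q1 and !q1.
              branch 2.1.1.2 (add T !q1):
                F (q4 && q5): β-rule — branch into F q4  //  F q5.
                  branch 2.1.1.2.1 (add F q4):
                    ○ open, literals {q1=F, q4=F}.
                  branch 2.1.1.2.2 (add F q5):
                    ○ open, literals {q1=F, q5=F}.
          branch 2.1.2 (add F ((q1 -> q1) -> !q1), T (q4 && q5)):
            F ((q1 -> q1) -> !q1): α-rule — add T (q1 -> q1), F !q1.
            T (q4 && q5): α-rule — add T q4, T q5.
            T (q1 -> q1): β-rule — branch into F q1  //  T q1.
              branch 2.1.2.1 (add F q1):
                × closes — contains both q1 and !q1.
              branch 2.1.2.2 (add T q1):
                ○ open, literals {q1=T, q4=T, q5=T}.
      branch 2.2 (add T q4):
        ○ open, literals {q4=T}.
3 branches closed, 6 open.
Each open branch fixes some atoms; the unmentioned ones are free. Counting distinct full assignments: branch {q6=F} (q1, q2, q4, q3, q5) contributes 32 new; branch {q2=T, q3=T} (q1, q4, q6, q5) contributes 8 new; branch {q1=F, q4=F} (q2, q6, q3, q5) contributes 6 new; branch {q1=F, q5=F} (q2, q4, q6, q3) contributes 3 new; branch {q1=T, q4=T, q5=T} (q2, q6, q3) contributes 3 new; branch {q4=T} (q1, q2, q6, q3, q5) contributes 6 new. Total: 58.

58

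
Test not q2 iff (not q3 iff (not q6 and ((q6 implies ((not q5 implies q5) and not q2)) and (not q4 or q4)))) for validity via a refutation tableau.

Not valid

Assume the negation and expand:
Initial set: {not (not q2 iff (not q3 iff (not q6 and ((q6 implies ((not q5 implies q5) and not q2)) and (not q4 or q4)))))}.
not (not q2 iff (not q3 iff (not q6 and ((q6 implies ((not q5 implies q5) and not q2)) and (not q4 or q4))))): β-rule — branch into not q2, not (not q3 iff (not q6 and ((q6 implies ((not q5 implies q5) and not q2)) and (not q4 or q4))))  //  not not q2, (not q3 iff (not q6 and ((q6 implies ((not q5 implies q5) and not q2)) and (not q4 or q4)))).
  branch 1 (add not q2, not (not q3 iff (not q6 and ((q6 implies ((not q5 implies q5) and not q2)) and (not q4 or q4))))):
    not (not q3 iff (not q6 and ((q6 implies ((not q5 implies q5) and not q2)) and (not q4 or q4)))): β-rule — branch into not q3, not (not q6 and ((q6 implies ((not q5 implies q5) and not q2)) and (not q4 or q4)))  //  not not q3, (not q6 and ((q6 implies ((not q5 implies q5) and not q2)) and (not q4 or q4))).
      branch 1.1 (add not q3, not (not q6 and ((q6 implies ((not q5 implies q5) and not q2)) and (not q4 or q4)))):
        not (not q6 and ((q6 implies ((not q5 implies q5) and not q2)) and (not q4 or q4))): β-rule — branch into not not q6  //  not ((q6 implies ((not q5 implies q5) and not q2)) and (not q4 or q4)).
          branch 1.1.1 (add not not q6):
            ○ open, literals {q2=0, q3=0, q6=1}.
          branch 1.1.2 (add not ((q6 implies ((not q5 implies q5) and not q2)) and (not q4 or q4))):
            not ((q6 implies ((not q5 implies q5) and not q2)) and (not q4 or q4)): β-rule — branch into not (q6 implies ((not q5 implies q5) and not q2))  //  not (not q4 or q4).
              branch 1.1.2.1 (add not (q6 implies ((not q5 implies q5) and not q2))):
                not (q6 implies ((not q5 implies q5) and not q2)): α-rule — add q6, not ((not q5 implies q5) and not q2).
                not ((not q5 implies q5) and not q2): β-rule — branch into not (not q5 implies q5)  //  not not q2.
                  branch 1.1.2.1.1 (add not (not q5 implies q5)):
                    not (not q5 implies q5): α-rule — add not q5, not q5.
                    ○ open, literals {q2=0, q3=0, q5=0, q6=1}.
                  branch 1.1.2.1.2 (add not not q2):
                    × closes — contains both q2 and not q2.
              branch 1.1.2.2 (add not (not q4 or q4)):
                not (not q4 or q4): α-rule — add not not q4, not q4.
                × closes — contains both q4 and not q4.
      branch 1.2 (add not not q3, (not q6 and ((q6 implies ((not q5 implies q5) and not q2)) and (not q4 or q4)))):
        (not q6 and ((q6 implies ((not q5 implies q5) and not q2)) and (not q4 or q4))): α-rule — add not q6, ((q6 implies ((not q5 implies q5) and not q2)) and (not q4 or q4)).
        ((q6 implies ((not q5 implies q5) and not q2)) and (not q4 or q4)): α-rule — add (q6 implies ((not q5 implies q5) and not q2)), (not q4 or q4).
        (q6 implies ((not q5 implies q5) and not q2)): β-rule — branch into not q6  //  ((not q5 implies q5) and not q2).
          branch 1.2.1 (add not q6):
            (not q4 or q4): β-rule — branch into not q4  //  q4.
              branch 1.2.1.1 (add not q4):
                ○ open, literals {q2=0, q3=1, q4=0, q6=0}.
              branch 1.2.1.2 (add q4):
                ○ open, literals {q2=0, q3=1, q4=1, q6=0}.
          branch 1.2.2 (add ((not q5 implies q5) and not q2)):
            ((not q5 implies q5) and not q2): α-rule — add (not q5 implies q5), not q2.
            (not q4 or q4): β-rule — branch into not q4  //  q4.
              branch 1.2.2.1 (add not q4):
                (not q5 implies q5): β-rule — branch into not not q5  //  q5.
                  branch 1.2.2.1.1 (add not not q5):
                    ○ open, literals {q2=0, q3=1, q4=0, q5=1, q6=0}.
                  branch 1.2.2.1.2 (add q5):
                    ○ open, literals {q2=0, q3=1, q4=0, q5=1, q6=0}.
              branch 1.2.2.2 (add q4):
                (not q5 implies q5): β-rule — branch into not not q5  //  q5.
                  branch 1.2.2.2.1 (add not not q5):
                    ○ open, literals {q2=0, q3=1, q4=1, q5=1, q6=0}.
                  branch 1.2.2.2.2 (add q5):
                    ○ open, literals {q2=0, q3=1, q4=1, q5=1, q6=0}.
  branch 2 (add not not q2, (not q3 iff (not q6 and ((q6 implies ((not q5 implies q5) and not q2)) and (not q4 or q4))))):
    (not q3 iff (not q6 and ((q6 implies ((not q5 implies q5) and not q2)) and (not q4 or q4)))): β-rule — branch into not q3, (not q6 and ((q6 implies ((not q5 implies q5) and not q2)) and (not q4 or q4)))  //  not not q3, not (not q6 and ((q6 implies ((not q5 implies q5) and not q2)) and (not q4 or q4))).
      branch 2.1 (add not q3, (not q6 and ((q6 implies ((not q5 implies q5) and not q2)) and (not q4 or q4)))):
        (not q6 and ((q6 implies ((not q5 implies q5) and not q2)) and (not q4 or q4))): α-rule — add not q6, ((q6 implies ((not q5 implies q5) and not q2)) and (not q4 or q4)).
        ((q6 implies ((not q5 implies q5) and not q2)) and (not q4 or q4)): α-rule — add (q6 implies ((not q5 implies q5) and not q2)), (not q4 or q4).
        (q6 implies ((not q5 implies q5) and not q2)): β-rule — branch into not q6  //  ((not q5 implies q5) and not q2).
          branch 2.1.1 (add not q6):
            (not q4 or q4): β-rule — branch into not q4  //  q4.
              branch 2.1.1.1 (add not q4):
                ○ open, literals {q2=1, q3=0, q4=0, q6=0}.
              branch 2.1.1.2 (add q4):
                ○ open, literals {q2=1, q3=0, q4=1, q6=0}.
          branch 2.1.2 (add ((not q5 implies q5) and not q2)):
            ((not q5 implies q5) and not q2): α-rule — add (not q5 implies q5), not q2.
            × closes — contains both q2 and not q2.
      branch 2.2 (add not not q3, not (not q6 and ((q6 implies ((not q5 implies q5) and not q2)) and (not q4 or q4)))):
        not (not q6 and ((q6 implies ((not q5 implies q5) and not q2)) and (not q4 or q4))): β-rule — branch into not not q6  //  not ((q6 implies ((not q5 implies q5) and not q2)) and (not q4 or q4)).
          branch 2.2.1 (add not not q6):
            ○ open, literals {q2=1, q3=1, q6=1}.
          branch 2.2.2 (add not ((q6 implies ((not q5 implies q5) and not q2)) and (not q4 or q4))):
            not ((q6 implies ((not q5 implies q5) and not q2)) and (not q4 or q4)): β-rule — branch into not (q6 implies ((not q5 implies q5) and not q2))  //  not (not q4 or q4).
              branch 2.2.2.1 (add not (q6 implies ((not q5 implies q5) and not q2))):
                not (q6 implies ((not q5 implies q5) and not q2)): α-rule — add q6, not ((not q5 implies q5) and not q2).
                not ((not q5 implies q5) and not q2): β-rule — branch into not (not q5 implies q5)  //  not not q2.
                  branch 2.2.2.1.1 (add not (not q5 implies q5)):
                    not (not q5 implies q5): α-rule — add not q5, not q5.
                    ○ open, literals {q2=1, q3=1, q5=0, q6=1}.
                  branch 2.2.2.1.2 (add not not q2):
                    ○ open, literals {q2=1, q3=1, q6=1}.
              branch 2.2.2.2 (add not (not q4 or q4)):
                not (not q4 or q4): α-rule — add not not q4, not q4.
                × closes — contains both q4 and not q4.
4 branches closed, 13 open.
An open branch gives a countermodel: q2=0, q3=0, q6=1 (unmentioned atoms arbitrary); under it the original formula is false.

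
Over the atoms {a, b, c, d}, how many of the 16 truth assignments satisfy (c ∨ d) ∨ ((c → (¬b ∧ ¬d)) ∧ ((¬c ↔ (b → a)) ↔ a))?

Initial set: {T ((c ∨ d) ∨ ((c → (¬b ∧ ¬d)) ∧ ((¬c ↔ (b → a)) ↔ a)))}.
T ((c ∨ d) ∨ ((c → (¬b ∧ ¬d)) ∧ ((¬c ↔ (b → a)) ↔ a))): β-rule — branch into T (c ∨ d)  //  T ((c → (¬b ∧ ¬d)) ∧ ((¬c ↔ (b → a)) ↔ a)).
  branch 1 (add T (c ∨ d)):
    T (c ∨ d): β-rule — branch into T c  //  T d.
      branch 1.1 (add T c):
        ○ open, literals {c=true}.
      branch 1.2 (add T d):
        ○ open, literals {d=true}.
  branch 2 (add T ((c → (¬b ∧ ¬d)) ∧ ((¬c ↔ (b → a)) ↔ a))):
    T ((c → (¬b ∧ ¬d)) ∧ ((¬c ↔ (b → a)) ↔ a)): α-rule — add T (c → (¬b ∧ ¬d)), T ((¬c ↔ (b → a)) ↔ a).
    T (c → (¬b ∧ ¬d)): β-rule — branch into F c  //  T (¬b ∧ ¬d).
      branch 2.1 (add F c):
        T ((¬c ↔ (b → a)) ↔ a): β-rule — branch into T (¬c ↔ (b → a)), T a  //  F (¬c ↔ (b → a)), F a.
          branch 2.1.1 (add T (¬c ↔ (b → a)), T a):
            T (¬c ↔ (b → a)): β-rule — branch into T ¬c, T (b → a)  //  F ¬c, F (b → a).
              branch 2.1.1.1 (add T ¬c, T (b → a)):
                T (b → a): β-rule — branch into F b  //  T a.
                  branch 2.1.1.1.1 (add F b):
                    ○ open, literals {a=true, b=false, c=false}.
                  branch 2.1.1.1.2 (add T a):
                    ○ open, literals {a=true, c=false}.
              branch 2.1.1.2 (add F ¬c, F (b → a)):
                × closes — contains both c and ¬c.
          branch 2.1.2 (add F (¬c ↔ (b → a)), F a):
            F (¬c ↔ (b → a)): β-rule — branch into T ¬c, F (b → a)  //  F ¬c, T (b → a).
              branch 2.1.2.1 (add T ¬c, F (b → a)):
                F (b → a): α-rule — add T b, F a.
                ○ open, literals {a=false, b=true, c=false}.
              branch 2.1.2.2 (add F ¬c, T (b → a)):
                × closes — contains both c and ¬c.
      branch 2.2 (add T (¬b ∧ ¬d)):
        T (¬b ∧ ¬d): α-rule — add T ¬b, T ¬d.
        T ((¬c ↔ (b → a)) ↔ a): β-rule — branch into T (¬c ↔ (b → a)), T a  //  F (¬c ↔ (b → a)), F a.
          branch 2.2.1 (add T (¬c ↔ (b → a)), T a):
            T (¬c ↔ (b → a)): β-rule — branch into T ¬c, T (b → a)  //  F ¬c, F (b → a).
              branch 2.2.1.1 (add T ¬c, T (b → a)):
                T (b → a): β-rule — branch into F b  //  T a.
                  branch 2.2.1.1.1 (add F b):
                    ○ open, literals {a=true, b=false, c=false, d=false}.
                  branch 2.2.1.1.2 (add T a):
                    ○ open, literals {a=true, b=false, c=false, d=false}.
              branch 2.2.1.2 (add F ¬c, F (b → a)):
                F (b → a): α-rule — add T b, F a.
                × closes — contains both b and ¬b.
          branch 2.2.2 (add F (¬c ↔ (b → a)), F a):
            F (¬c ↔ (b → a)): β-rule — branch into T ¬c, F (b → a)  //  F ¬c, T (b → a).
              branch 2.2.2.1 (add T ¬c, F (b → a)):
                F (b → a): α-rule — add T b, F a.
                × closes — contains both b and ¬b.
              branch 2.2.2.2 (add F ¬c, T (b → a)):
                T (b → a): β-rule — branch into F b  //  T a.
                  branch 2.2.2.2.1 (add F b):
                    ○ open, literals {a=false, b=false, c=true, d=false}.
                  branch 2.2.2.2.2 (add T a):
                    × closes — contains both a and ¬a.
5 branches closed, 8 open.
Each open branch fixes some atoms; the unmentioned ones are free. Counting distinct full assignments: branch {c=true} (a, b, d) contributes 8 new; branch {d=true} (a, b, c) contributes 4 new; branch {a=true, b=false, c=false} (d) contributes 1 new; branch {a=true, c=false} (b, d) contributes 1 new; branch {a=false, b=true, c=false} (d) contributes 1 new; branch {a=true, b=false, c=false, d=false} (none free) contributes 0 new; branch {a=true, b=false, c=false, d=false} (none free) contributes 0 new; branch {a=false, b=false, c=true, d=false} (none free) contributes 0 new. Total: 15.

15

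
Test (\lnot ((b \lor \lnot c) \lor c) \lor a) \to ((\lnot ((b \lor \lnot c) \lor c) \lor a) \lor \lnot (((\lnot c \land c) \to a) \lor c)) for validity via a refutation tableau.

Assume the negation and expand:
Initial set: {F ((\lnot ((b \lor \lnot c) \lor c) \lor a) \to ((\lnot ((b \lor \lnot c) \lor c) \lor a) \lor \lnot (((\lnot c \land c) \to a) \lor c)))}.
F ((\lnot ((b \lor \lnot c) \lor c) \lor a) \to ((\lnot ((b \lor \lnot c) \lor c) \lor a) \lor \lnot (((\lnot c \land c) \to a) \lor c))): α-rule — add T (\lnot ((b \lor \lnot c) \lor c) \lor a), F ((\lnot ((b \lor \lnot c) \lor c) \lor a) \lor \lnot (((\lnot c \land c) \to a) \lor c)).
F ((\lnot ((b \lor \lnot c) \lor c) \lor a) \lor \lnot (((\lnot c \land c) \to a) \lor c)): α-rule — add F (\lnot ((b \lor \lnot c) \lor c) \lor a), F \lnot (((\lnot c \land c) \to a) \lor c).
F (\lnot ((b \lor \lnot c) \lor c) \lor a): α-rule — add F \lnot ((b \lor \lnot c) \lor c), F a.
T (\lnot ((b \lor \lnot c) \lor c) \lor a): β-rule — branch into T \lnot ((b \lor \lnot c) \lor c)  //  T a.
  branch 1 (add T \lnot ((b \lor \lnot c) \lor c)):
    T \lnot ((b \lor \lnot c) \lor c): α-rule — add F (b \lor \lnot c), F c.
    F (b \lor \lnot c): α-rule — add F b, F \lnot c.
    × closes — contains both c and \lnot c.
  branch 2 (add T a):
    × closes — contains both a and \lnot a.
All 2 branches close.
Every branch closed, so the negation is unsatisfiable and the formula is valid.

Valid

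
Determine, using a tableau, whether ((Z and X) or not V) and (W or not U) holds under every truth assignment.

Not valid

Assume the negation and expand:
Initial set: {not (((Z and X) or not V) and (W or not U))}.
not (((Z and X) or not V) and (W or not U)): β-rule — branch into not ((Z and X) or not V)  //  not (W or not U).
  branch 1 (add not ((Z and X) or not V)):
    not ((Z and X) or not V): α-rule — add not (Z and X), not not V.
    not (Z and X): β-rule — branch into not Z  //  not X.
      branch 1.1 (add not Z):
        ○ open, literals {V=1, Z=0}.
      branch 1.2 (add not X):
        ○ open, literals {V=1, X=0}.
  branch 2 (add not (W or not U)):
    not (W or not U): α-rule — add not W, not not U.
    ○ open, literals {U=1, W=0}.
0 branches closed, 3 open.
An open branch gives a countermodel: V=1, Z=0 (unmentioned atoms arbitrary); under it the original formula is false.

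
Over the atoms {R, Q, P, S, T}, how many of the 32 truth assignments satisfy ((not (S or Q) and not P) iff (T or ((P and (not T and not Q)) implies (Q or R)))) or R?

20

Initial set: {(((not (S or Q) and not P) iff (T or ((P and (not T and not Q)) implies (Q or R)))) or R)}.
(((not (S or Q) and not P) iff (T or ((P and (not T and not Q)) implies (Q or R)))) or R): β-rule — branch into ((not (S or Q) and not P) iff (T or ((P and (not T and not Q)) implies (Q or R))))  //  R.
  branch 1 (add ((not (S or Q) and not P) iff (T or ((P and (not T and not Q)) implies (Q or R))))):
    ((not (S or Q) and not P) iff (T or ((P and (not T and not Q)) implies (Q or R)))): β-rule — branch into (not (S or Q) and not P), (T or ((P and (not T and not Q)) implies (Q or R)))  //  not (not (S or Q) and not P), not (T or ((P and (not T and not Q)) implies (Q or R))).
      branch 1.1 (add (not (S or Q) and not P), (T or ((P and (not T and not Q)) implies (Q or R)))):
        (not (S or Q) and not P): α-rule — add not (S or Q), not P.
        not (S or Q): α-rule — add not S, not Q.
        (T or ((P and (not T and not Q)) implies (Q or R))): β-rule — branch into T  //  ((P and (not T and not Q)) implies (Q or R)).
          branch 1.1.1 (add T):
            ○ open, literals {P=false, Q=false, S=false, T=true}.
          branch 1.1.2 (add ((P and (not T and not Q)) implies (Q or R))):
            ((P and (not T and not Q)) implies (Q or R)): β-rule — branch into not (P and (not T and not Q))  //  (Q or R).
              branch 1.1.2.1 (add not (P and (not T and not Q))):
                not (P and (not T and not Q)): β-rule — branch into not P  //  not (not T and not Q).
                  branch 1.1.2.1.1 (add not P):
                    ○ open, literals {P=false, Q=false, S=false}.
                  branch 1.1.2.1.2 (add not (not T and not Q)):
                    not (not T and not Q): β-rule — branch into not not T  //  not not Q.
                      branch 1.1.2.1.2.1 (add not not T):
                        ○ open, literals {P=false, Q=false, S=false, T=true}.
                      branch 1.1.2.1.2.2 (add not not Q):
                        × closes — contains both Q and not Q.
              branch 1.1.2.2 (add (Q or R)):
                (Q or R): β-rule — branch into Q  //  R.
                  branch 1.1.2.2.1 (add Q):
                    × closes — contains both Q and not Q.
                  branch 1.1.2.2.2 (add R):
                    ○ open, literals {P=false, Q=false, R=true, S=false}.
      branch 1.2 (add not (not (S or Q) and not P), not (T or ((P and (not T and not Q)) implies (Q or R)))):
        not (T or ((P and (not T and not Q)) implies (Q or R))): α-rule — add not T, not ((P and (not T and not Q)) implies (Q or R)).
        not ((P and (not T and not Q)) implies (Q or R)): α-rule — add (P and (not T and not Q)), not (Q or R).
        (P and (not T and not Q)): α-rule — add P, (not T and not Q).
        not (Q or R): α-rule — add not Q, not R.
        (not T and not Q): α-rule — add not T, not Q.
        not (not (S or Q) and not P): β-rule — branch into not not (S or Q)  //  not not P.
          branch 1.2.1 (add not not (S or Q)):
            not not (S or Q): β-rule — branch into S  //  Q.
              branch 1.2.1.1 (add S):
                ○ open, literals {P=true, Q=false, R=false, S=true, T=false}.
              branch 1.2.1.2 (add Q):
                × closes — contains both Q and not Q.
          branch 1.2.2 (add not not P):
            ○ open, literals {P=true, Q=false, R=false, T=false}.
  branch 2 (add R):
    ○ open, literals {R=true}.
3 branches closed, 7 open.
Each open branch fixes some atoms; the unmentioned ones are free. Counting distinct full assignments: branch {P=false, Q=false, S=false, T=true} (R) contributes 2 new; branch {P=false, Q=false, S=false} (R, T) contributes 2 new; branch {P=false, Q=false, S=false, T=true} (R) contributes 0 new; branch {P=false, Q=false, R=true, S=false} (T) contributes 0 new; branch {P=true, Q=false, R=false, S=true, T=false} (none free) contributes 1 new; branch {P=true, Q=false, R=false, T=false} (S) contributes 1 new; branch {R=true} (Q, P, S, T) contributes 14 new. Total: 20.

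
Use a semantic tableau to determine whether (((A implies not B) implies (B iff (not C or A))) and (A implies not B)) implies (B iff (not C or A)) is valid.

Valid

Assume the negation and expand:
Initial set: {not ((((A implies not B) implies (B iff (not C or A))) and (A implies not B)) implies (B iff (not C or A)))}.
not ((((A implies not B) implies (B iff (not C or A))) and (A implies not B)) implies (B iff (not C or A))): α-rule — add (((A implies not B) implies (B iff (not C or A))) and (A implies not B)), not (B iff (not C or A)).
(((A implies not B) implies (B iff (not C or A))) and (A implies not B)): α-rule — add ((A implies not B) implies (B iff (not C or A))), (A implies not B).
not (B iff (not C or A)): β-rule — branch into B, not (not C or A)  //  not B, (not C or A).
  branch 1 (add B, not (not C or A)):
    not (not C or A): α-rule — add not not C, not A.
    ((A implies not B) implies (B iff (not C or A))): β-rule — branch into not (A implies not B)  //  (B iff (not C or A)).
      branch 1.1 (add not (A implies not B)):
        not (A implies not B): α-rule — add A, not not B.
        × closes — contains both A and not A.
      branch 1.2 (add (B iff (not C or A))):
        (A implies not B): β-rule — branch into not A  //  not B.
          branch 1.2.1 (add not A):
            (B iff (not C or A)): β-rule — branch into B, (not C or A)  //  not B, not (not C or A).
              branch 1.2.1.1 (add B, (not C or A)):
                (not C or A): β-rule — branch into not C  //  A.
                  branch 1.2.1.1.1 (add not C):
                    × closes — contains both C and not C.
                  branch 1.2.1.1.2 (add A):
                    × closes — contains both A and not A.
              branch 1.2.1.2 (add not B, not (not C or A)):
                × closes — contains both B and not B.
          branch 1.2.2 (add not B):
            × closes — contains both B and not B.
  branch 2 (add not B, (not C or A)):
    ((A implies not B) implies (B iff (not C or A))): β-rule — branch into not (A implies not B)  //  (B iff (not C or A)).
      branch 2.1 (add not (A implies not B)):
        not (A implies not B): α-rule — add A, not not B.
        × closes — contains both B and not B.
      branch 2.2 (add (B iff (not C or A))):
        (A implies not B): β-rule — branch into not A  //  not B.
          branch 2.2.1 (add not A):
            (not C or A): β-rule — branch into not C  //  A.
              branch 2.2.1.1 (add not C):
                (B iff (not C or A)): β-rule — branch into B, (not C or A)  //  not B, not (not C or A).
                  branch 2.2.1.1.1 (add B, (not C or A)):
                    × closes — contains both B and not B.
                  branch 2.2.1.1.2 (add not B, not (not C or A)):
                    not (not C or A): α-rule — add not not C, not A.
                    × closes — contains both C and not C.
              branch 2.2.1.2 (add A):
                × closes — contains both A and not A.
          branch 2.2.2 (add not B):
            (not C or A): β-rule — branch into not C  //  A.
              branch 2.2.2.1 (add not C):
                (B iff (not C or A)): β-rule — branch into B, (not C or A)  //  not B, not (not C or A).
                  branch 2.2.2.1.1 (add B, (not C or A)):
                    × closes — contains both B and not B.
                  branch 2.2.2.1.2 (add not B, not (not C or A)):
                    not (not C or A): α-rule — add not not C, not A.
                    × closes — contains both C and not C.
              branch 2.2.2.2 (add A):
                (B iff (not C or A)): β-rule — branch into B, (not C or A)  //  not B, not (not C or A).
                  branch 2.2.2.2.1 (add B, (not C or A)):
                    × closes — contains both B and not B.
                  branch 2.2.2.2.2 (add not B, not (not C or A)):
                    not (not C or A): α-rule — add not not C, not A.
                    × closes — contains both A and not A.
All 13 branches close.
Every branch closed, so the negation is unsatisfiable and the formula is valid.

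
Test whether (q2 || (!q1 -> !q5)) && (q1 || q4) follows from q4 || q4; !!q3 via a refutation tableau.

Initial set: {(q4 || q4); !!q3; !((q2 || (!q1 -> !q5)) && (q1 || q4))}.
!!q3: drop double negation, giving q3.
(q4 || q4): β-rule — branch into q4  //  q4.
  branch 1 (add q4):
    !((q2 || (!q1 -> !q5)) && (q1 || q4)): β-rule — branch into !(q2 || (!q1 -> !q5))  //  !(q1 || q4).
      branch 1.1 (add !(q2 || (!q1 -> !q5))):
        !(q2 || (!q1 -> !q5)): α-rule — add !q2, !(!q1 -> !q5).
        !(!q1 -> !q5): α-rule — add !q1, !!q5.
        ○ open, literals {q1=0, q2=0, q3=1, q4=1, q5=1}.
      branch 1.2 (add !(q1 || q4)):
        !(q1 || q4): α-rule — add !q1, !q4.
        × closes — contains both q4 and !q4.
  branch 2 (add q4):
    !((q2 || (!q1 -> !q5)) && (q1 || q4)): β-rule — branch into !(q2 || (!q1 -> !q5))  //  !(q1 || q4).
      branch 2.1 (add !(q2 || (!q1 -> !q5))):
        !(q2 || (!q1 -> !q5)): α-rule — add !q2, !(!q1 -> !q5).
        !(!q1 -> !q5): α-rule — add !q1, !!q5.
        ○ open, literals {q1=0, q2=0, q3=1, q4=1, q5=1}.
      branch 2.2 (add !(q1 || q4)):
        !(q1 || q4): α-rule — add !q1, !q4.
        × closes — contains both q4 and !q4.
2 branches closed, 2 open.
An open branch gives a countermodel: q1=0, q2=0, q3=1, q4=1, q5=1 (unmentioned atoms arbitrary); the premises hold there but the conclusion fails.

No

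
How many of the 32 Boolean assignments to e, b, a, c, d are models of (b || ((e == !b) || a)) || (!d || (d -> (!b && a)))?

30

Initial set: {((b || ((e == !b) || a)) || (!d || (d -> (!b && a))))}.
((b || ((e == !b) || a)) || (!d || (d -> (!b && a)))): β-rule — branch into (b || ((e == !b) || a))  //  (!d || (d -> (!b && a))).
  branch 1 (add (b || ((e == !b) || a))):
    (b || ((e == !b) || a)): β-rule — branch into b  //  ((e == !b) || a).
      branch 1.1 (add b):
        ○ open, literals {b=1}.
      branch 1.2 (add ((e == !b) || a)):
        ((e == !b) || a): β-rule — branch into (e == !b)  //  a.
          branch 1.2.1 (add (e == !b)):
            (e == !b): β-rule — branch into e, !b  //  !e, !!b.
              branch 1.2.1.1 (add e, !b):
                ○ open, literals {b=0, e=1}.
              branch 1.2.1.2 (add !e, !!b):
                ○ open, literals {b=1, e=0}.
          branch 1.2.2 (add a):
            ○ open, literals {a=1}.
  branch 2 (add (!d || (d -> (!b && a)))):
    (!d || (d -> (!b && a))): β-rule — branch into !d  //  (d -> (!b && a)).
      branch 2.1 (add !d):
        ○ open, literals {d=0}.
      branch 2.2 (add (d -> (!b && a))):
        (d -> (!b && a)): β-rule — branch into !d  //  (!b && a).
          branch 2.2.1 (add !d):
            ○ open, literals {d=0}.
          branch 2.2.2 (add (!b && a)):
            (!b && a): α-rule — add !b, a.
            ○ open, literals {a=1, b=0}.
0 branches closed, 7 open.
Each open branch fixes some atoms; the unmentioned ones are free. Counting distinct full assignments: branch {b=1} (e, a, c, d) contributes 16 new; branch {b=0, e=1} (a, c, d) contributes 8 new; branch {b=1, e=0} (a, c, d) contributes 0 new; branch {a=1} (e, b, c, d) contributes 4 new; branch {d=0} (e, b, a, c) contributes 2 new; branch {d=0} (e, b, a, c) contributes 0 new; branch {a=1, b=0} (e, c, d) contributes 0 new. Total: 30.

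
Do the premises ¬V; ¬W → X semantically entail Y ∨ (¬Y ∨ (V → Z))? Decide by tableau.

Yes

Initial set: {¬V; (¬W → X); ¬(Y ∨ (¬Y ∨ (V → Z)))}.
¬(Y ∨ (¬Y ∨ (V → Z))): α-rule — add ¬Y, ¬(¬Y ∨ (V → Z)).
¬(¬Y ∨ (V → Z)): α-rule — add ¬¬Y, ¬(V → Z).
× closes — contains both Y and ¬Y.
All 1 branch closes.
Every branch closed, so the premises entail the conclusion.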